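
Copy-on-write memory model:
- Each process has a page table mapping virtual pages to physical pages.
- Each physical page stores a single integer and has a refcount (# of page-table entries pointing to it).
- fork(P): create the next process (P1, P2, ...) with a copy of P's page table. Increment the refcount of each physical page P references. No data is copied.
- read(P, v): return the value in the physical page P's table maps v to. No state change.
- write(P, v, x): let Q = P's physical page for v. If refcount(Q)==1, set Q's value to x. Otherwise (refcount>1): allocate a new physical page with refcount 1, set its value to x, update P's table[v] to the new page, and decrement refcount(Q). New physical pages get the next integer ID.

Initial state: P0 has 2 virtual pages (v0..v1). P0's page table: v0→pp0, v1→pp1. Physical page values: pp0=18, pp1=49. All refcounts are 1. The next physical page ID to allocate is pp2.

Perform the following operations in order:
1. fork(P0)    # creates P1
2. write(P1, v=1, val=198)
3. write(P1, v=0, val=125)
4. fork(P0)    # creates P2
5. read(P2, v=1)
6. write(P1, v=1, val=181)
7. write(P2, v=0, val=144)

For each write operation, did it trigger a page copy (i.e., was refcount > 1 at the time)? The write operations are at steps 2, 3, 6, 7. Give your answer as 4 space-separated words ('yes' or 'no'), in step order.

Op 1: fork(P0) -> P1. 2 ppages; refcounts: pp0:2 pp1:2
Op 2: write(P1, v1, 198). refcount(pp1)=2>1 -> COPY to pp2. 3 ppages; refcounts: pp0:2 pp1:1 pp2:1
Op 3: write(P1, v0, 125). refcount(pp0)=2>1 -> COPY to pp3. 4 ppages; refcounts: pp0:1 pp1:1 pp2:1 pp3:1
Op 4: fork(P0) -> P2. 4 ppages; refcounts: pp0:2 pp1:2 pp2:1 pp3:1
Op 5: read(P2, v1) -> 49. No state change.
Op 6: write(P1, v1, 181). refcount(pp2)=1 -> write in place. 4 ppages; refcounts: pp0:2 pp1:2 pp2:1 pp3:1
Op 7: write(P2, v0, 144). refcount(pp0)=2>1 -> COPY to pp4. 5 ppages; refcounts: pp0:1 pp1:2 pp2:1 pp3:1 pp4:1

yes yes no yes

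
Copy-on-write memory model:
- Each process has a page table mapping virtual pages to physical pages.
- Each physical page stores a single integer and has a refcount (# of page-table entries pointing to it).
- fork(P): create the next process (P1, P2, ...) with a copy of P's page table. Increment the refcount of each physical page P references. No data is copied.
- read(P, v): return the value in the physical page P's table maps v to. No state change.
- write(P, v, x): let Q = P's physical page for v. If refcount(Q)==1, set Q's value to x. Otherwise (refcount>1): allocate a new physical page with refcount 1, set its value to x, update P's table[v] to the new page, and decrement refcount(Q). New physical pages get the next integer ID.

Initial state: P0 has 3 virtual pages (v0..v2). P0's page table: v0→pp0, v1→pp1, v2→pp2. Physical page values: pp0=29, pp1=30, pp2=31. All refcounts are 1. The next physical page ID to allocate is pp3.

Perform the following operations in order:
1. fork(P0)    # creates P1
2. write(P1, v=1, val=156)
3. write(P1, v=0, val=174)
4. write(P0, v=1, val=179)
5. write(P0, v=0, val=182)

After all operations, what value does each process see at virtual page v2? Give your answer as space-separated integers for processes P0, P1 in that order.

Answer: 31 31

Derivation:
Op 1: fork(P0) -> P1. 3 ppages; refcounts: pp0:2 pp1:2 pp2:2
Op 2: write(P1, v1, 156). refcount(pp1)=2>1 -> COPY to pp3. 4 ppages; refcounts: pp0:2 pp1:1 pp2:2 pp3:1
Op 3: write(P1, v0, 174). refcount(pp0)=2>1 -> COPY to pp4. 5 ppages; refcounts: pp0:1 pp1:1 pp2:2 pp3:1 pp4:1
Op 4: write(P0, v1, 179). refcount(pp1)=1 -> write in place. 5 ppages; refcounts: pp0:1 pp1:1 pp2:2 pp3:1 pp4:1
Op 5: write(P0, v0, 182). refcount(pp0)=1 -> write in place. 5 ppages; refcounts: pp0:1 pp1:1 pp2:2 pp3:1 pp4:1
P0: v2 -> pp2 = 31
P1: v2 -> pp2 = 31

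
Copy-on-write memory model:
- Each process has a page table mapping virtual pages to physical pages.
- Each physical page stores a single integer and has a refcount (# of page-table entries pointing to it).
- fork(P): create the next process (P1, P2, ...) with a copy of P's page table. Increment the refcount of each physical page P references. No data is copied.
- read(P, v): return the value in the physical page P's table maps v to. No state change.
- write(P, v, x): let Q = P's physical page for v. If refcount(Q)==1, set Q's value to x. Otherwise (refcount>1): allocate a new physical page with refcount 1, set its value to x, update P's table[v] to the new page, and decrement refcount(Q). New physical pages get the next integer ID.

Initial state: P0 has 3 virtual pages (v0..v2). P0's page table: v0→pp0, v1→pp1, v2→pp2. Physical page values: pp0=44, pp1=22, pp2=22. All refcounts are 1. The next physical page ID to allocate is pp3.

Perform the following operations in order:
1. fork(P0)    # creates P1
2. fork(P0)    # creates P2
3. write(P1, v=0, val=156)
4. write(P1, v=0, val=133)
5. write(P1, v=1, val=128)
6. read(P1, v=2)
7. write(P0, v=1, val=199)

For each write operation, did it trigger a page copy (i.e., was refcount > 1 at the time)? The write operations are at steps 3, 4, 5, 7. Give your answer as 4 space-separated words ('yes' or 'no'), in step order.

Op 1: fork(P0) -> P1. 3 ppages; refcounts: pp0:2 pp1:2 pp2:2
Op 2: fork(P0) -> P2. 3 ppages; refcounts: pp0:3 pp1:3 pp2:3
Op 3: write(P1, v0, 156). refcount(pp0)=3>1 -> COPY to pp3. 4 ppages; refcounts: pp0:2 pp1:3 pp2:3 pp3:1
Op 4: write(P1, v0, 133). refcount(pp3)=1 -> write in place. 4 ppages; refcounts: pp0:2 pp1:3 pp2:3 pp3:1
Op 5: write(P1, v1, 128). refcount(pp1)=3>1 -> COPY to pp4. 5 ppages; refcounts: pp0:2 pp1:2 pp2:3 pp3:1 pp4:1
Op 6: read(P1, v2) -> 22. No state change.
Op 7: write(P0, v1, 199). refcount(pp1)=2>1 -> COPY to pp5. 6 ppages; refcounts: pp0:2 pp1:1 pp2:3 pp3:1 pp4:1 pp5:1

yes no yes yes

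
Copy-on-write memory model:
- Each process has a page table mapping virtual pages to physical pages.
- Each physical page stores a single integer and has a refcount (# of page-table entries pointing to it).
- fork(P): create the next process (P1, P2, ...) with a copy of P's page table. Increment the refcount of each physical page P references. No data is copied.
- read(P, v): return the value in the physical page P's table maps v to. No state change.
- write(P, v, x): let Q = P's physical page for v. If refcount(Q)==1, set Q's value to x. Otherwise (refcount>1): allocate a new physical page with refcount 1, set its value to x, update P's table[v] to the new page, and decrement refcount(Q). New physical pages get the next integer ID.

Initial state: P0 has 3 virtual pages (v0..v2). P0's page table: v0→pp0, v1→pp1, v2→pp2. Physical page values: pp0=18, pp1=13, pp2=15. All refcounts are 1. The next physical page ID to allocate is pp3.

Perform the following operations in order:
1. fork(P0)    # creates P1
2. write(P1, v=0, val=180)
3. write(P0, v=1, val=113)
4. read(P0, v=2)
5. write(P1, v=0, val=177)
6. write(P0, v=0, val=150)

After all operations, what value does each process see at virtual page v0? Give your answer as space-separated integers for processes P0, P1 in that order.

Answer: 150 177

Derivation:
Op 1: fork(P0) -> P1. 3 ppages; refcounts: pp0:2 pp1:2 pp2:2
Op 2: write(P1, v0, 180). refcount(pp0)=2>1 -> COPY to pp3. 4 ppages; refcounts: pp0:1 pp1:2 pp2:2 pp3:1
Op 3: write(P0, v1, 113). refcount(pp1)=2>1 -> COPY to pp4. 5 ppages; refcounts: pp0:1 pp1:1 pp2:2 pp3:1 pp4:1
Op 4: read(P0, v2) -> 15. No state change.
Op 5: write(P1, v0, 177). refcount(pp3)=1 -> write in place. 5 ppages; refcounts: pp0:1 pp1:1 pp2:2 pp3:1 pp4:1
Op 6: write(P0, v0, 150). refcount(pp0)=1 -> write in place. 5 ppages; refcounts: pp0:1 pp1:1 pp2:2 pp3:1 pp4:1
P0: v0 -> pp0 = 150
P1: v0 -> pp3 = 177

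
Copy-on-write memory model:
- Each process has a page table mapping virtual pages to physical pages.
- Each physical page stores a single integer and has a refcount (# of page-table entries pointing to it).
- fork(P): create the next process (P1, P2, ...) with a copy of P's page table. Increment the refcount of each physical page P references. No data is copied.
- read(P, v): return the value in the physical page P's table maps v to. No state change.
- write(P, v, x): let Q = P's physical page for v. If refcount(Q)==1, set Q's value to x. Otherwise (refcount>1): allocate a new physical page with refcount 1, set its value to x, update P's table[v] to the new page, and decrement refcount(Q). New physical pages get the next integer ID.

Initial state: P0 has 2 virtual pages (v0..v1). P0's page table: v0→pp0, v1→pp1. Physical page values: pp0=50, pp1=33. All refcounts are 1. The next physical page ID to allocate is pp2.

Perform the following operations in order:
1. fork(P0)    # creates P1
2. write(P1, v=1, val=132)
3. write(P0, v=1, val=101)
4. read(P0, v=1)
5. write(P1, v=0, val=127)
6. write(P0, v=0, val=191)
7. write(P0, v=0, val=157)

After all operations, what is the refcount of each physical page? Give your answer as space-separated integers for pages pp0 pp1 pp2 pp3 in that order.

Op 1: fork(P0) -> P1. 2 ppages; refcounts: pp0:2 pp1:2
Op 2: write(P1, v1, 132). refcount(pp1)=2>1 -> COPY to pp2. 3 ppages; refcounts: pp0:2 pp1:1 pp2:1
Op 3: write(P0, v1, 101). refcount(pp1)=1 -> write in place. 3 ppages; refcounts: pp0:2 pp1:1 pp2:1
Op 4: read(P0, v1) -> 101. No state change.
Op 5: write(P1, v0, 127). refcount(pp0)=2>1 -> COPY to pp3. 4 ppages; refcounts: pp0:1 pp1:1 pp2:1 pp3:1
Op 6: write(P0, v0, 191). refcount(pp0)=1 -> write in place. 4 ppages; refcounts: pp0:1 pp1:1 pp2:1 pp3:1
Op 7: write(P0, v0, 157). refcount(pp0)=1 -> write in place. 4 ppages; refcounts: pp0:1 pp1:1 pp2:1 pp3:1

Answer: 1 1 1 1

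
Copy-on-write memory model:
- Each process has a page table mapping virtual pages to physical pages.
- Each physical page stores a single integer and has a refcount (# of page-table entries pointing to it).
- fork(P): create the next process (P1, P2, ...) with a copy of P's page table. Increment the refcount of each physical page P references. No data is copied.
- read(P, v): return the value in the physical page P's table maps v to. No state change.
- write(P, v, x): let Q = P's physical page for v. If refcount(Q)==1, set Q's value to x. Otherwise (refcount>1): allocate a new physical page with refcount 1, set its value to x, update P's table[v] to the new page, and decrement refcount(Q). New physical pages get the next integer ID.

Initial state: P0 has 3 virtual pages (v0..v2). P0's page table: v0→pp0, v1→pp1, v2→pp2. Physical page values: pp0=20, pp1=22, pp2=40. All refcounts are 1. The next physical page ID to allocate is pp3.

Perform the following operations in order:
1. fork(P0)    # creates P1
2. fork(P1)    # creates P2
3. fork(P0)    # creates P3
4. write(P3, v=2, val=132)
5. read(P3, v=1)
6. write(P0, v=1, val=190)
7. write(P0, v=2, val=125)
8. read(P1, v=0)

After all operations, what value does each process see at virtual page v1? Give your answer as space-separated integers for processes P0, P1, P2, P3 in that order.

Answer: 190 22 22 22

Derivation:
Op 1: fork(P0) -> P1. 3 ppages; refcounts: pp0:2 pp1:2 pp2:2
Op 2: fork(P1) -> P2. 3 ppages; refcounts: pp0:3 pp1:3 pp2:3
Op 3: fork(P0) -> P3. 3 ppages; refcounts: pp0:4 pp1:4 pp2:4
Op 4: write(P3, v2, 132). refcount(pp2)=4>1 -> COPY to pp3. 4 ppages; refcounts: pp0:4 pp1:4 pp2:3 pp3:1
Op 5: read(P3, v1) -> 22. No state change.
Op 6: write(P0, v1, 190). refcount(pp1)=4>1 -> COPY to pp4. 5 ppages; refcounts: pp0:4 pp1:3 pp2:3 pp3:1 pp4:1
Op 7: write(P0, v2, 125). refcount(pp2)=3>1 -> COPY to pp5. 6 ppages; refcounts: pp0:4 pp1:3 pp2:2 pp3:1 pp4:1 pp5:1
Op 8: read(P1, v0) -> 20. No state change.
P0: v1 -> pp4 = 190
P1: v1 -> pp1 = 22
P2: v1 -> pp1 = 22
P3: v1 -> pp1 = 22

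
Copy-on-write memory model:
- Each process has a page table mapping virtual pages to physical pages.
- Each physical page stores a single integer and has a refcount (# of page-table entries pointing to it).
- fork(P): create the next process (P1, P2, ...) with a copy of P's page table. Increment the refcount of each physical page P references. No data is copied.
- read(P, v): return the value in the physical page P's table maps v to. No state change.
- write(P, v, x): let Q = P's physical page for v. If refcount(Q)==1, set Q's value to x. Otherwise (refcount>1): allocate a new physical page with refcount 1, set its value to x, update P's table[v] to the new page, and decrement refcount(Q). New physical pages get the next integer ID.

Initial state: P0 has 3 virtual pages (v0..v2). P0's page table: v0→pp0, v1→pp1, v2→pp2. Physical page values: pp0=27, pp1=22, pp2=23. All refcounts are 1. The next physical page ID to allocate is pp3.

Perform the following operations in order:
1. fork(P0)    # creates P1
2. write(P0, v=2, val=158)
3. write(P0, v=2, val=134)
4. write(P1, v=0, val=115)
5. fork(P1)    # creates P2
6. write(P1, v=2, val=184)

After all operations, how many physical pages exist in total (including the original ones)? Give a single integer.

Answer: 6

Derivation:
Op 1: fork(P0) -> P1. 3 ppages; refcounts: pp0:2 pp1:2 pp2:2
Op 2: write(P0, v2, 158). refcount(pp2)=2>1 -> COPY to pp3. 4 ppages; refcounts: pp0:2 pp1:2 pp2:1 pp3:1
Op 3: write(P0, v2, 134). refcount(pp3)=1 -> write in place. 4 ppages; refcounts: pp0:2 pp1:2 pp2:1 pp3:1
Op 4: write(P1, v0, 115). refcount(pp0)=2>1 -> COPY to pp4. 5 ppages; refcounts: pp0:1 pp1:2 pp2:1 pp3:1 pp4:1
Op 5: fork(P1) -> P2. 5 ppages; refcounts: pp0:1 pp1:3 pp2:2 pp3:1 pp4:2
Op 6: write(P1, v2, 184). refcount(pp2)=2>1 -> COPY to pp5. 6 ppages; refcounts: pp0:1 pp1:3 pp2:1 pp3:1 pp4:2 pp5:1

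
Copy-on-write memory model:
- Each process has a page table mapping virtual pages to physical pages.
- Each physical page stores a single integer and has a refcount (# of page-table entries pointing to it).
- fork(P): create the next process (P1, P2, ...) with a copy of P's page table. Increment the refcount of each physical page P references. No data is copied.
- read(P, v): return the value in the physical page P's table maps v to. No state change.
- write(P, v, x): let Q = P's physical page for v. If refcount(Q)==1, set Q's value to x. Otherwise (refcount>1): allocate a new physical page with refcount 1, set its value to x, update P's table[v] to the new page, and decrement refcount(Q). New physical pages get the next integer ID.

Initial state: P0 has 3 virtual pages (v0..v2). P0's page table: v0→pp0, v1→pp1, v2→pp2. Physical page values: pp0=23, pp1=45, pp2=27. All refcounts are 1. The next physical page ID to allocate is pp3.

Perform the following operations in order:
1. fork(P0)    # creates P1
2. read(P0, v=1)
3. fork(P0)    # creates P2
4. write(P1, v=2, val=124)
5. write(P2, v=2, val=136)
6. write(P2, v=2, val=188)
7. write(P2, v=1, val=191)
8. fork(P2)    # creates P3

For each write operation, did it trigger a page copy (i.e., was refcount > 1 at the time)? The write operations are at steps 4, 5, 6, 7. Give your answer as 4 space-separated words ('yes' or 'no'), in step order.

Op 1: fork(P0) -> P1. 3 ppages; refcounts: pp0:2 pp1:2 pp2:2
Op 2: read(P0, v1) -> 45. No state change.
Op 3: fork(P0) -> P2. 3 ppages; refcounts: pp0:3 pp1:3 pp2:3
Op 4: write(P1, v2, 124). refcount(pp2)=3>1 -> COPY to pp3. 4 ppages; refcounts: pp0:3 pp1:3 pp2:2 pp3:1
Op 5: write(P2, v2, 136). refcount(pp2)=2>1 -> COPY to pp4. 5 ppages; refcounts: pp0:3 pp1:3 pp2:1 pp3:1 pp4:1
Op 6: write(P2, v2, 188). refcount(pp4)=1 -> write in place. 5 ppages; refcounts: pp0:3 pp1:3 pp2:1 pp3:1 pp4:1
Op 7: write(P2, v1, 191). refcount(pp1)=3>1 -> COPY to pp5. 6 ppages; refcounts: pp0:3 pp1:2 pp2:1 pp3:1 pp4:1 pp5:1
Op 8: fork(P2) -> P3. 6 ppages; refcounts: pp0:4 pp1:2 pp2:1 pp3:1 pp4:2 pp5:2

yes yes no yes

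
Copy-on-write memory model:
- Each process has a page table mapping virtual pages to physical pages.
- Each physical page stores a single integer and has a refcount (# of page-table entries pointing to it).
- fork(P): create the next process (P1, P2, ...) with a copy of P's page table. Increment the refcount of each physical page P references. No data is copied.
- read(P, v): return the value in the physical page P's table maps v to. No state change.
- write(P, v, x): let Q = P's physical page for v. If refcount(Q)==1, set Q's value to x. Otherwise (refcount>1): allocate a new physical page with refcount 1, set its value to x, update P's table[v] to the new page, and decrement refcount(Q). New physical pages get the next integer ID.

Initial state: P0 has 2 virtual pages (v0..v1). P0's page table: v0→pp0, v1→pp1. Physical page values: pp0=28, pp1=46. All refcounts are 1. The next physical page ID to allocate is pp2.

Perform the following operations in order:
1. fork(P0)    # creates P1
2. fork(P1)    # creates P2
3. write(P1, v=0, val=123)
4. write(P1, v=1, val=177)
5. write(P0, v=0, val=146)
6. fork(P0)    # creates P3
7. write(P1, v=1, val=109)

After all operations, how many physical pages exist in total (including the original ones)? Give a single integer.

Answer: 5

Derivation:
Op 1: fork(P0) -> P1. 2 ppages; refcounts: pp0:2 pp1:2
Op 2: fork(P1) -> P2. 2 ppages; refcounts: pp0:3 pp1:3
Op 3: write(P1, v0, 123). refcount(pp0)=3>1 -> COPY to pp2. 3 ppages; refcounts: pp0:2 pp1:3 pp2:1
Op 4: write(P1, v1, 177). refcount(pp1)=3>1 -> COPY to pp3. 4 ppages; refcounts: pp0:2 pp1:2 pp2:1 pp3:1
Op 5: write(P0, v0, 146). refcount(pp0)=2>1 -> COPY to pp4. 5 ppages; refcounts: pp0:1 pp1:2 pp2:1 pp3:1 pp4:1
Op 6: fork(P0) -> P3. 5 ppages; refcounts: pp0:1 pp1:3 pp2:1 pp3:1 pp4:2
Op 7: write(P1, v1, 109). refcount(pp3)=1 -> write in place. 5 ppages; refcounts: pp0:1 pp1:3 pp2:1 pp3:1 pp4:2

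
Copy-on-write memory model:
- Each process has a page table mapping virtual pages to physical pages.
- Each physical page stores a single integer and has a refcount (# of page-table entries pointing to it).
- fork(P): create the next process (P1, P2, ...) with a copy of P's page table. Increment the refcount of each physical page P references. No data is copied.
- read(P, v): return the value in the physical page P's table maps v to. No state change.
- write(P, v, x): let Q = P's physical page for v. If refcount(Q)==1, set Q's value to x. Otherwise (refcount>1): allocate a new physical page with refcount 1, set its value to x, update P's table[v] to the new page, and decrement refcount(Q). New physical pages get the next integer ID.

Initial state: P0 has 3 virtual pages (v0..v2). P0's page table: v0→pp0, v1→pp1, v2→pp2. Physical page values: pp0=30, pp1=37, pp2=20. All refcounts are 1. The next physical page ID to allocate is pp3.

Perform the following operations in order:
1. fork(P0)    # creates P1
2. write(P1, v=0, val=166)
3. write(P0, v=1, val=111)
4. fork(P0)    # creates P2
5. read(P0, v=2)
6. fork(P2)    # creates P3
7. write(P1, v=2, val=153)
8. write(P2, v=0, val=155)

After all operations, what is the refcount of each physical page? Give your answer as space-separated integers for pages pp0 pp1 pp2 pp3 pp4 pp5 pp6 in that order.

Op 1: fork(P0) -> P1. 3 ppages; refcounts: pp0:2 pp1:2 pp2:2
Op 2: write(P1, v0, 166). refcount(pp0)=2>1 -> COPY to pp3. 4 ppages; refcounts: pp0:1 pp1:2 pp2:2 pp3:1
Op 3: write(P0, v1, 111). refcount(pp1)=2>1 -> COPY to pp4. 5 ppages; refcounts: pp0:1 pp1:1 pp2:2 pp3:1 pp4:1
Op 4: fork(P0) -> P2. 5 ppages; refcounts: pp0:2 pp1:1 pp2:3 pp3:1 pp4:2
Op 5: read(P0, v2) -> 20. No state change.
Op 6: fork(P2) -> P3. 5 ppages; refcounts: pp0:3 pp1:1 pp2:4 pp3:1 pp4:3
Op 7: write(P1, v2, 153). refcount(pp2)=4>1 -> COPY to pp5. 6 ppages; refcounts: pp0:3 pp1:1 pp2:3 pp3:1 pp4:3 pp5:1
Op 8: write(P2, v0, 155). refcount(pp0)=3>1 -> COPY to pp6. 7 ppages; refcounts: pp0:2 pp1:1 pp2:3 pp3:1 pp4:3 pp5:1 pp6:1

Answer: 2 1 3 1 3 1 1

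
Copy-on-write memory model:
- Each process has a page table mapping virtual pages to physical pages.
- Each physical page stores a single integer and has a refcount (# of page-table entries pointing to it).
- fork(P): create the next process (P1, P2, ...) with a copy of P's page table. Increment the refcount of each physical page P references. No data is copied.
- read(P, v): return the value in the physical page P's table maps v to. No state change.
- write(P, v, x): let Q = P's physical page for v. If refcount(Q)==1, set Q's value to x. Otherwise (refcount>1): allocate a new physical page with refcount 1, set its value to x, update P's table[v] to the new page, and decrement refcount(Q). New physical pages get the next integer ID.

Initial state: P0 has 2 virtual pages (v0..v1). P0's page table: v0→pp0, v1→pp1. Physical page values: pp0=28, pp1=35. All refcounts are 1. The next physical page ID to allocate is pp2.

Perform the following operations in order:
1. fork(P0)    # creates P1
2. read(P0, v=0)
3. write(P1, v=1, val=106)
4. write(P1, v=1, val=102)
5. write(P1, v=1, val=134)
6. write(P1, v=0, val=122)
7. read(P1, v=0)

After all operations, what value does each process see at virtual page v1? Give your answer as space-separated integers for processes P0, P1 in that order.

Answer: 35 134

Derivation:
Op 1: fork(P0) -> P1. 2 ppages; refcounts: pp0:2 pp1:2
Op 2: read(P0, v0) -> 28. No state change.
Op 3: write(P1, v1, 106). refcount(pp1)=2>1 -> COPY to pp2. 3 ppages; refcounts: pp0:2 pp1:1 pp2:1
Op 4: write(P1, v1, 102). refcount(pp2)=1 -> write in place. 3 ppages; refcounts: pp0:2 pp1:1 pp2:1
Op 5: write(P1, v1, 134). refcount(pp2)=1 -> write in place. 3 ppages; refcounts: pp0:2 pp1:1 pp2:1
Op 6: write(P1, v0, 122). refcount(pp0)=2>1 -> COPY to pp3. 4 ppages; refcounts: pp0:1 pp1:1 pp2:1 pp3:1
Op 7: read(P1, v0) -> 122. No state change.
P0: v1 -> pp1 = 35
P1: v1 -> pp2 = 134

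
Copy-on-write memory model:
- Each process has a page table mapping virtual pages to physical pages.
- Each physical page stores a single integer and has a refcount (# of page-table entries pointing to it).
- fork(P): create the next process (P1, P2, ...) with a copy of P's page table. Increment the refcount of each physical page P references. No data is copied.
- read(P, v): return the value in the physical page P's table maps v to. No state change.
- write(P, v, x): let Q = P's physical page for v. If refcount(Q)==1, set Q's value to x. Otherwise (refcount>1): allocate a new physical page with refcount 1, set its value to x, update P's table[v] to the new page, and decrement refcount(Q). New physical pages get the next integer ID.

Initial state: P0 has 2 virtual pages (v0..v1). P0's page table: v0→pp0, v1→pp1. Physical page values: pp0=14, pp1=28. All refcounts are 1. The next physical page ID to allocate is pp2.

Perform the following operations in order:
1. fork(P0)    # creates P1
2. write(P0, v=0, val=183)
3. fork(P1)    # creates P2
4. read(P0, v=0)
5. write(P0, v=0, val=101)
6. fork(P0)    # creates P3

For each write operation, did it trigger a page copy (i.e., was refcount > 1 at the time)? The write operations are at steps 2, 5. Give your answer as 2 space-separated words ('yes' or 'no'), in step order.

Op 1: fork(P0) -> P1. 2 ppages; refcounts: pp0:2 pp1:2
Op 2: write(P0, v0, 183). refcount(pp0)=2>1 -> COPY to pp2. 3 ppages; refcounts: pp0:1 pp1:2 pp2:1
Op 3: fork(P1) -> P2. 3 ppages; refcounts: pp0:2 pp1:3 pp2:1
Op 4: read(P0, v0) -> 183. No state change.
Op 5: write(P0, v0, 101). refcount(pp2)=1 -> write in place. 3 ppages; refcounts: pp0:2 pp1:3 pp2:1
Op 6: fork(P0) -> P3. 3 ppages; refcounts: pp0:2 pp1:4 pp2:2

yes no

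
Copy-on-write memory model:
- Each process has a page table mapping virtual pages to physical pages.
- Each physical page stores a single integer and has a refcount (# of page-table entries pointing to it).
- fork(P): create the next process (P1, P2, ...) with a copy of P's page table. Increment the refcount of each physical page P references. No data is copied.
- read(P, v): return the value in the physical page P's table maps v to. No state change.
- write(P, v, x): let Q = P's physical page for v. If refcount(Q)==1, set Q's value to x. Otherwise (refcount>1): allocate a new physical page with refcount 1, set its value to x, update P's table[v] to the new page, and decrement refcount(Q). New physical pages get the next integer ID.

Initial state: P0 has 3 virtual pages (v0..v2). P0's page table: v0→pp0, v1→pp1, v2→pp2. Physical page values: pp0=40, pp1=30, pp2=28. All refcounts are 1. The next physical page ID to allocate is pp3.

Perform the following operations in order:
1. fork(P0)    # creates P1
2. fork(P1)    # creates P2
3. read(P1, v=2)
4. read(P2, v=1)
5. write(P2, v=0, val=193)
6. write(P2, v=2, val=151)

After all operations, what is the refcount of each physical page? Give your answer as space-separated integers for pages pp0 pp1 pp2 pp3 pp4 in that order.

Op 1: fork(P0) -> P1. 3 ppages; refcounts: pp0:2 pp1:2 pp2:2
Op 2: fork(P1) -> P2. 3 ppages; refcounts: pp0:3 pp1:3 pp2:3
Op 3: read(P1, v2) -> 28. No state change.
Op 4: read(P2, v1) -> 30. No state change.
Op 5: write(P2, v0, 193). refcount(pp0)=3>1 -> COPY to pp3. 4 ppages; refcounts: pp0:2 pp1:3 pp2:3 pp3:1
Op 6: write(P2, v2, 151). refcount(pp2)=3>1 -> COPY to pp4. 5 ppages; refcounts: pp0:2 pp1:3 pp2:2 pp3:1 pp4:1

Answer: 2 3 2 1 1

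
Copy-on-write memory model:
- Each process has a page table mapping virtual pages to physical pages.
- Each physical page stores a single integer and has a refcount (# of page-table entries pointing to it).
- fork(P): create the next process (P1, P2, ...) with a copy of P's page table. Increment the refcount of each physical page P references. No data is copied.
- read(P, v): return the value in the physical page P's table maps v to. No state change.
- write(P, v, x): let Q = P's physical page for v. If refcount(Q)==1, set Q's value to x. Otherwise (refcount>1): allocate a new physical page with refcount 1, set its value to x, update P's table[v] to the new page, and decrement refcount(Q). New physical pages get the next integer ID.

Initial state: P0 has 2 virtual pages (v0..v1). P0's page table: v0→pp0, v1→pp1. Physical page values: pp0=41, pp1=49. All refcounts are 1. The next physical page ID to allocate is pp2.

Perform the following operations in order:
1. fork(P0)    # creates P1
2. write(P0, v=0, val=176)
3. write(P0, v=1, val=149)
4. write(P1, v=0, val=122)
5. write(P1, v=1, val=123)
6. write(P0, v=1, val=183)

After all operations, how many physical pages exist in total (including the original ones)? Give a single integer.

Answer: 4

Derivation:
Op 1: fork(P0) -> P1. 2 ppages; refcounts: pp0:2 pp1:2
Op 2: write(P0, v0, 176). refcount(pp0)=2>1 -> COPY to pp2. 3 ppages; refcounts: pp0:1 pp1:2 pp2:1
Op 3: write(P0, v1, 149). refcount(pp1)=2>1 -> COPY to pp3. 4 ppages; refcounts: pp0:1 pp1:1 pp2:1 pp3:1
Op 4: write(P1, v0, 122). refcount(pp0)=1 -> write in place. 4 ppages; refcounts: pp0:1 pp1:1 pp2:1 pp3:1
Op 5: write(P1, v1, 123). refcount(pp1)=1 -> write in place. 4 ppages; refcounts: pp0:1 pp1:1 pp2:1 pp3:1
Op 6: write(P0, v1, 183). refcount(pp3)=1 -> write in place. 4 ppages; refcounts: pp0:1 pp1:1 pp2:1 pp3:1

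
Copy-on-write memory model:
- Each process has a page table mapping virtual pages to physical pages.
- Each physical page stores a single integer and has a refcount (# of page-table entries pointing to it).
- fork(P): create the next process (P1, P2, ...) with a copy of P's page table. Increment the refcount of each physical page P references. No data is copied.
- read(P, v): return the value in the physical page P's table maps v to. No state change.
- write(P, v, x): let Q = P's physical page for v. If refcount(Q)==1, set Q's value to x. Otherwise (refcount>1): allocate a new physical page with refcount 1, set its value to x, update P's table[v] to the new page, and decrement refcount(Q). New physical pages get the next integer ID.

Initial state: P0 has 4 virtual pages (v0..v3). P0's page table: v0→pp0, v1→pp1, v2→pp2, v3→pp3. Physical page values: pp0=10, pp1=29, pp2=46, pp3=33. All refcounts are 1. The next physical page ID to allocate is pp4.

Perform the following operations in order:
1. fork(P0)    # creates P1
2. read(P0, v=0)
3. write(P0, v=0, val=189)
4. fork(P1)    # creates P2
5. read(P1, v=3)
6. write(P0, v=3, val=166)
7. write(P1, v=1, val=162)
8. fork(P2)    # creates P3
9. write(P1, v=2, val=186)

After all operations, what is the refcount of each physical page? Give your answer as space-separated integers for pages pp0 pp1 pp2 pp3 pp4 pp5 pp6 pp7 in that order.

Op 1: fork(P0) -> P1. 4 ppages; refcounts: pp0:2 pp1:2 pp2:2 pp3:2
Op 2: read(P0, v0) -> 10. No state change.
Op 3: write(P0, v0, 189). refcount(pp0)=2>1 -> COPY to pp4. 5 ppages; refcounts: pp0:1 pp1:2 pp2:2 pp3:2 pp4:1
Op 4: fork(P1) -> P2. 5 ppages; refcounts: pp0:2 pp1:3 pp2:3 pp3:3 pp4:1
Op 5: read(P1, v3) -> 33. No state change.
Op 6: write(P0, v3, 166). refcount(pp3)=3>1 -> COPY to pp5. 6 ppages; refcounts: pp0:2 pp1:3 pp2:3 pp3:2 pp4:1 pp5:1
Op 7: write(P1, v1, 162). refcount(pp1)=3>1 -> COPY to pp6. 7 ppages; refcounts: pp0:2 pp1:2 pp2:3 pp3:2 pp4:1 pp5:1 pp6:1
Op 8: fork(P2) -> P3. 7 ppages; refcounts: pp0:3 pp1:3 pp2:4 pp3:3 pp4:1 pp5:1 pp6:1
Op 9: write(P1, v2, 186). refcount(pp2)=4>1 -> COPY to pp7. 8 ppages; refcounts: pp0:3 pp1:3 pp2:3 pp3:3 pp4:1 pp5:1 pp6:1 pp7:1

Answer: 3 3 3 3 1 1 1 1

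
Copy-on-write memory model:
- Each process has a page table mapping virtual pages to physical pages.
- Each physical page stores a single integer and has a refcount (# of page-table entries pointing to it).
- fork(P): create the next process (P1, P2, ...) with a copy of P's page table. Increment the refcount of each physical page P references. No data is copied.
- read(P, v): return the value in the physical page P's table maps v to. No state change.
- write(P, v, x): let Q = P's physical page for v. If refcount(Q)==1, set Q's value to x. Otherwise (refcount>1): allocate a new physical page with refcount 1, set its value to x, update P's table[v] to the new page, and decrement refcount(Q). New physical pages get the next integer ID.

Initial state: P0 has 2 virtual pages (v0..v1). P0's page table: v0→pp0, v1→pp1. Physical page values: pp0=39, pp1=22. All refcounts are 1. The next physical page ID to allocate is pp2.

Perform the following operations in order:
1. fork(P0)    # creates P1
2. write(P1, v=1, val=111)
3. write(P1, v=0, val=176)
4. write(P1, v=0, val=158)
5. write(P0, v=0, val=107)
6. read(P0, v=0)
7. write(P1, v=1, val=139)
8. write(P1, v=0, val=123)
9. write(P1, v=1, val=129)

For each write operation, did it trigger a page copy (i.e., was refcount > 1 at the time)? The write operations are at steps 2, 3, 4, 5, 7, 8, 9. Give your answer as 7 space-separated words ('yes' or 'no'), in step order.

Op 1: fork(P0) -> P1. 2 ppages; refcounts: pp0:2 pp1:2
Op 2: write(P1, v1, 111). refcount(pp1)=2>1 -> COPY to pp2. 3 ppages; refcounts: pp0:2 pp1:1 pp2:1
Op 3: write(P1, v0, 176). refcount(pp0)=2>1 -> COPY to pp3. 4 ppages; refcounts: pp0:1 pp1:1 pp2:1 pp3:1
Op 4: write(P1, v0, 158). refcount(pp3)=1 -> write in place. 4 ppages; refcounts: pp0:1 pp1:1 pp2:1 pp3:1
Op 5: write(P0, v0, 107). refcount(pp0)=1 -> write in place. 4 ppages; refcounts: pp0:1 pp1:1 pp2:1 pp3:1
Op 6: read(P0, v0) -> 107. No state change.
Op 7: write(P1, v1, 139). refcount(pp2)=1 -> write in place. 4 ppages; refcounts: pp0:1 pp1:1 pp2:1 pp3:1
Op 8: write(P1, v0, 123). refcount(pp3)=1 -> write in place. 4 ppages; refcounts: pp0:1 pp1:1 pp2:1 pp3:1
Op 9: write(P1, v1, 129). refcount(pp2)=1 -> write in place. 4 ppages; refcounts: pp0:1 pp1:1 pp2:1 pp3:1

yes yes no no no no no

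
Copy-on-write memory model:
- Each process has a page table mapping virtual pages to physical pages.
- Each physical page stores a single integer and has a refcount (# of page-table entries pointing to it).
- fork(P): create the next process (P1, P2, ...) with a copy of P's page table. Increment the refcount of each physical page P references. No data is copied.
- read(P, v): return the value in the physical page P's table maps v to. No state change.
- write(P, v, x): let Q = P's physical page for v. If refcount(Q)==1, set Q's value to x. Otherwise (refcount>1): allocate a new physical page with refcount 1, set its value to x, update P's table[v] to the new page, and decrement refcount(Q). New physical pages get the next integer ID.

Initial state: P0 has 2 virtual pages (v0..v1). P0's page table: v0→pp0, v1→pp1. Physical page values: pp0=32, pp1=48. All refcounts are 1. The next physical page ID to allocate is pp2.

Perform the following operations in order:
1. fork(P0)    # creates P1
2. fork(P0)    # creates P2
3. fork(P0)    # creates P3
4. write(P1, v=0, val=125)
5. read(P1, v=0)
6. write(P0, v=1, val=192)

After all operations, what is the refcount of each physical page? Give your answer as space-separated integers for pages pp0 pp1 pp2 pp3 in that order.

Answer: 3 3 1 1

Derivation:
Op 1: fork(P0) -> P1. 2 ppages; refcounts: pp0:2 pp1:2
Op 2: fork(P0) -> P2. 2 ppages; refcounts: pp0:3 pp1:3
Op 3: fork(P0) -> P3. 2 ppages; refcounts: pp0:4 pp1:4
Op 4: write(P1, v0, 125). refcount(pp0)=4>1 -> COPY to pp2. 3 ppages; refcounts: pp0:3 pp1:4 pp2:1
Op 5: read(P1, v0) -> 125. No state change.
Op 6: write(P0, v1, 192). refcount(pp1)=4>1 -> COPY to pp3. 4 ppages; refcounts: pp0:3 pp1:3 pp2:1 pp3:1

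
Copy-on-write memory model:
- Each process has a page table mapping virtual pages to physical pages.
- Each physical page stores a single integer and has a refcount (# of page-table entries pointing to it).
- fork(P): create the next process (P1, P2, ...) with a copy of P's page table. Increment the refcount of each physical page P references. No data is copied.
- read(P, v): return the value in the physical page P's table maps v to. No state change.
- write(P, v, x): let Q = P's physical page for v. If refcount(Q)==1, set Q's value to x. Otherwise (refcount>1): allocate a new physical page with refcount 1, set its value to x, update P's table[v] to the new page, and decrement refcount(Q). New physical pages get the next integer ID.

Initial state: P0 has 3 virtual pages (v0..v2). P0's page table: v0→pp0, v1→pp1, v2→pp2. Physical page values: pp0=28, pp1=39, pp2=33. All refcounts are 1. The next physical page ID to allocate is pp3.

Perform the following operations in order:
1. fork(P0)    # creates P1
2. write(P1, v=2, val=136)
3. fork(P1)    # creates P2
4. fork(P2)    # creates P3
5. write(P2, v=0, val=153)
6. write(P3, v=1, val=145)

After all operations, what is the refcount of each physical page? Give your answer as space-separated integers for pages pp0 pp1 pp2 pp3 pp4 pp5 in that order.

Answer: 3 3 1 3 1 1

Derivation:
Op 1: fork(P0) -> P1. 3 ppages; refcounts: pp0:2 pp1:2 pp2:2
Op 2: write(P1, v2, 136). refcount(pp2)=2>1 -> COPY to pp3. 4 ppages; refcounts: pp0:2 pp1:2 pp2:1 pp3:1
Op 3: fork(P1) -> P2. 4 ppages; refcounts: pp0:3 pp1:3 pp2:1 pp3:2
Op 4: fork(P2) -> P3. 4 ppages; refcounts: pp0:4 pp1:4 pp2:1 pp3:3
Op 5: write(P2, v0, 153). refcount(pp0)=4>1 -> COPY to pp4. 5 ppages; refcounts: pp0:3 pp1:4 pp2:1 pp3:3 pp4:1
Op 6: write(P3, v1, 145). refcount(pp1)=4>1 -> COPY to pp5. 6 ppages; refcounts: pp0:3 pp1:3 pp2:1 pp3:3 pp4:1 pp5:1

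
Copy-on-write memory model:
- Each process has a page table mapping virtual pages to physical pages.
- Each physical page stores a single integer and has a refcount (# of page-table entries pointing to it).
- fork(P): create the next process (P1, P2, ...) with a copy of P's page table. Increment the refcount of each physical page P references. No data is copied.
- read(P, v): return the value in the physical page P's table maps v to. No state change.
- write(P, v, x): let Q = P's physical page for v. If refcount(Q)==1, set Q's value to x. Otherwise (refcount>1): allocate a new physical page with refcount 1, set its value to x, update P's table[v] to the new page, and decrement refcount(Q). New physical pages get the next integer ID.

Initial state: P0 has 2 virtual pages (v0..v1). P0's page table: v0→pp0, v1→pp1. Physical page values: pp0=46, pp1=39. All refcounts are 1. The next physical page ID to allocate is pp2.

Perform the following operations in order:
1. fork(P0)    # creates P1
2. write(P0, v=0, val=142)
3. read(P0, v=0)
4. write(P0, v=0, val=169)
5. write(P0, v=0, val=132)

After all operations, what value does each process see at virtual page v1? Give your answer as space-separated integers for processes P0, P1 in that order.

Answer: 39 39

Derivation:
Op 1: fork(P0) -> P1. 2 ppages; refcounts: pp0:2 pp1:2
Op 2: write(P0, v0, 142). refcount(pp0)=2>1 -> COPY to pp2. 3 ppages; refcounts: pp0:1 pp1:2 pp2:1
Op 3: read(P0, v0) -> 142. No state change.
Op 4: write(P0, v0, 169). refcount(pp2)=1 -> write in place. 3 ppages; refcounts: pp0:1 pp1:2 pp2:1
Op 5: write(P0, v0, 132). refcount(pp2)=1 -> write in place. 3 ppages; refcounts: pp0:1 pp1:2 pp2:1
P0: v1 -> pp1 = 39
P1: v1 -> pp1 = 39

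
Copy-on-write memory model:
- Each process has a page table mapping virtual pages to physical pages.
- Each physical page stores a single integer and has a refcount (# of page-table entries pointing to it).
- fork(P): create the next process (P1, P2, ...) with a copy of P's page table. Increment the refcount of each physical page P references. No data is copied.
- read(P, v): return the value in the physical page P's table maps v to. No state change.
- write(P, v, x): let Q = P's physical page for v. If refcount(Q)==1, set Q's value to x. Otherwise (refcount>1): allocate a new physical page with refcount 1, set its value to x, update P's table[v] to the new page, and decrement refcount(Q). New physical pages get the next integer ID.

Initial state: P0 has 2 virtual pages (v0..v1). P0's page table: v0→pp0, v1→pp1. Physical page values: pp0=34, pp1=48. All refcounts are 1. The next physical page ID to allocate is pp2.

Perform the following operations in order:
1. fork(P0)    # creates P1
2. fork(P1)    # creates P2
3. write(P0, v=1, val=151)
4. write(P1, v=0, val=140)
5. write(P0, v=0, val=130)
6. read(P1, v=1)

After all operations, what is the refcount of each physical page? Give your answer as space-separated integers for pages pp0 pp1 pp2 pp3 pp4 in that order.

Op 1: fork(P0) -> P1. 2 ppages; refcounts: pp0:2 pp1:2
Op 2: fork(P1) -> P2. 2 ppages; refcounts: pp0:3 pp1:3
Op 3: write(P0, v1, 151). refcount(pp1)=3>1 -> COPY to pp2. 3 ppages; refcounts: pp0:3 pp1:2 pp2:1
Op 4: write(P1, v0, 140). refcount(pp0)=3>1 -> COPY to pp3. 4 ppages; refcounts: pp0:2 pp1:2 pp2:1 pp3:1
Op 5: write(P0, v0, 130). refcount(pp0)=2>1 -> COPY to pp4. 5 ppages; refcounts: pp0:1 pp1:2 pp2:1 pp3:1 pp4:1
Op 6: read(P1, v1) -> 48. No state change.

Answer: 1 2 1 1 1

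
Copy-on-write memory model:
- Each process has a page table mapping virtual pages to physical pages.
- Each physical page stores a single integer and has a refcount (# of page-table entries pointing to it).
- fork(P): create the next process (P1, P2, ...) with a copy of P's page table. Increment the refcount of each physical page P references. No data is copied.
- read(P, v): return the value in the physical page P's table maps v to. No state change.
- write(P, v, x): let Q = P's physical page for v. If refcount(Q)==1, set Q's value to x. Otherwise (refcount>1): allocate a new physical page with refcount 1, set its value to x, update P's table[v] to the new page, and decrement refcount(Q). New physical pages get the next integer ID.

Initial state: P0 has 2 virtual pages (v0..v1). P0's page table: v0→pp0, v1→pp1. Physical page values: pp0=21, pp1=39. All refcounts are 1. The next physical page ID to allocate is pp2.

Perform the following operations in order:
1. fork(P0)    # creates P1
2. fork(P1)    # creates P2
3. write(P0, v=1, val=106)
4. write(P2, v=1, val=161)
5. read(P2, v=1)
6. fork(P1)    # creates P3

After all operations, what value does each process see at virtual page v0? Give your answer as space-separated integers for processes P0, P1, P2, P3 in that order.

Answer: 21 21 21 21

Derivation:
Op 1: fork(P0) -> P1. 2 ppages; refcounts: pp0:2 pp1:2
Op 2: fork(P1) -> P2. 2 ppages; refcounts: pp0:3 pp1:3
Op 3: write(P0, v1, 106). refcount(pp1)=3>1 -> COPY to pp2. 3 ppages; refcounts: pp0:3 pp1:2 pp2:1
Op 4: write(P2, v1, 161). refcount(pp1)=2>1 -> COPY to pp3. 4 ppages; refcounts: pp0:3 pp1:1 pp2:1 pp3:1
Op 5: read(P2, v1) -> 161. No state change.
Op 6: fork(P1) -> P3. 4 ppages; refcounts: pp0:4 pp1:2 pp2:1 pp3:1
P0: v0 -> pp0 = 21
P1: v0 -> pp0 = 21
P2: v0 -> pp0 = 21
P3: v0 -> pp0 = 21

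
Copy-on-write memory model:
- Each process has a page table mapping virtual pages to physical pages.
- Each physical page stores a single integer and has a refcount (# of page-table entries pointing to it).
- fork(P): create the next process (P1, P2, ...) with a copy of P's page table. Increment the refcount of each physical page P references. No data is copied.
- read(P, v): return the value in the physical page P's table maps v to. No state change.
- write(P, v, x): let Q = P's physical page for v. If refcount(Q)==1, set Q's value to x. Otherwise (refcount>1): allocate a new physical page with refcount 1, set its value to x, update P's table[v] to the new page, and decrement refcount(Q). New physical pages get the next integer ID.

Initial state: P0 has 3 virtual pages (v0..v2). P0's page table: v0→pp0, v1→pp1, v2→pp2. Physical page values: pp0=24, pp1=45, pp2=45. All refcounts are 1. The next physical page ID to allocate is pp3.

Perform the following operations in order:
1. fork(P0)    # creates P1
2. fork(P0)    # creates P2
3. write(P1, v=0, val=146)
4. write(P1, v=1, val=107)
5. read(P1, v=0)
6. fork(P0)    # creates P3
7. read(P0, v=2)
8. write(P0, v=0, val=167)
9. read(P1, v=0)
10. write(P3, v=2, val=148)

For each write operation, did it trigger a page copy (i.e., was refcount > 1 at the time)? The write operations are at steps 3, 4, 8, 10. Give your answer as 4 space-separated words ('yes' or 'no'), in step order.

Op 1: fork(P0) -> P1. 3 ppages; refcounts: pp0:2 pp1:2 pp2:2
Op 2: fork(P0) -> P2. 3 ppages; refcounts: pp0:3 pp1:3 pp2:3
Op 3: write(P1, v0, 146). refcount(pp0)=3>1 -> COPY to pp3. 4 ppages; refcounts: pp0:2 pp1:3 pp2:3 pp3:1
Op 4: write(P1, v1, 107). refcount(pp1)=3>1 -> COPY to pp4. 5 ppages; refcounts: pp0:2 pp1:2 pp2:3 pp3:1 pp4:1
Op 5: read(P1, v0) -> 146. No state change.
Op 6: fork(P0) -> P3. 5 ppages; refcounts: pp0:3 pp1:3 pp2:4 pp3:1 pp4:1
Op 7: read(P0, v2) -> 45. No state change.
Op 8: write(P0, v0, 167). refcount(pp0)=3>1 -> COPY to pp5. 6 ppages; refcounts: pp0:2 pp1:3 pp2:4 pp3:1 pp4:1 pp5:1
Op 9: read(P1, v0) -> 146. No state change.
Op 10: write(P3, v2, 148). refcount(pp2)=4>1 -> COPY to pp6. 7 ppages; refcounts: pp0:2 pp1:3 pp2:3 pp3:1 pp4:1 pp5:1 pp6:1

yes yes yes yes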